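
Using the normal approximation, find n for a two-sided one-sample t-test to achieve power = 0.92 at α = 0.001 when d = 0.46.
n = 105

Sample size formula (one-sample t-test, normal approximation):
n = ((z_{α/2} + z_β) / d)²

z_{α/2} = 3.291 (for α = 0.001, two-sided)
z_β = 1.405 (for power = 0.92)
d = 0.46

n = ((3.291 + 1.405) / 0.46)²
n = (10.209)²
n ≈ 104.22
Round up to the next whole number: n = 105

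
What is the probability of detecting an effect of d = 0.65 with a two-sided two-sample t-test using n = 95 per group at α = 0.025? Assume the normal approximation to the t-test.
Power ≈ 0.99

Power calculation (two-sample t-test, normal approximation):
z_β = d · √(n/2) - z_{α/2}
z_β = 0.65 · √(95/2) - 2.241
z_β = 0.65 · 6.892 - 2.241
z_β = 2.238

Power = Φ(z_β) = Φ(2.238) ≈ 0.987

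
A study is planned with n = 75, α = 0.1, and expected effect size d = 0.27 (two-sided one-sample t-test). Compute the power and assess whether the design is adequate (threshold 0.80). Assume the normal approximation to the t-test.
Power ≈ 0.76; the study is underpowered (power < 0.80)

Power calculation (one-sample t-test, normal approximation):
z_β = d · √n - z_{α/2}
z_β = 0.27 · √75 - 1.645
z_β = 0.27 · 8.660 - 1.645
z_β = 0.693

Power = Φ(z_β) = Φ(0.693) ≈ 0.756

Effect size d = 0.27 is small by Cohen's convention (0.2/0.5/0.8).

Threshold: power ≥ 0.80 is conventionally adequate.
Power ≈ 0.76 → the study is underpowered (power < 0.80).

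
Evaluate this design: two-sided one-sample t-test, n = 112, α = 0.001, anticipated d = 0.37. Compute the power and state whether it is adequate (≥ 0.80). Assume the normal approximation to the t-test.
Power ≈ 0.73; the study is underpowered (power < 0.80)

Power calculation (one-sample t-test, normal approximation):
z_β = d · √n - z_{α/2}
z_β = 0.37 · √112 - 3.291
z_β = 0.37 · 10.583 - 3.291
z_β = 0.625

Power = Φ(z_β) = Φ(0.625) ≈ 0.734

Effect size d = 0.37 is small by Cohen's convention (0.2/0.5/0.8).

Threshold: power ≥ 0.80 is conventionally adequate.
Power ≈ 0.73 → the study is underpowered (power < 0.80).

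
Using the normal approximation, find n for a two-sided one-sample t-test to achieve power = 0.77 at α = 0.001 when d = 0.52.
n = 61

Sample size formula (one-sample t-test, normal approximation):
n = ((z_{α/2} + z_β) / d)²

z_{α/2} = 3.291 (for α = 0.001, two-sided)
z_β = 0.739 (for power = 0.77)
d = 0.52

n = ((3.291 + 0.739) / 0.52)²
n = (7.750)²
n ≈ 60.06
Round up to the next whole number: n = 61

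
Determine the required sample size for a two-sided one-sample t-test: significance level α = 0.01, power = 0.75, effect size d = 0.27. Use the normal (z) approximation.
n = 145

Sample size formula (one-sample t-test, normal approximation):
n = ((z_{α/2} + z_β) / d)²

z_{α/2} = 2.576 (for α = 0.01, two-sided)
z_β = 0.674 (for power = 0.75)
d = 0.27

n = ((2.576 + 0.674) / 0.27)²
n = (12.037)²
n ≈ 144.89
Round up to the next whole number: n = 145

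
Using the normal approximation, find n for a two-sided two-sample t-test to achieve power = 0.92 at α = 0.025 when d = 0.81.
n = 41 per group

Sample size formula (two-sample t-test, normal approximation):
n = 2 · ((z_{α/2} + z_β) / d)²

z_{α/2} = 2.241 (for α = 0.025, two-sided)
z_β = 1.405 (for power = 0.92)
d = 0.81

n = 2 · ((2.241 + 1.405) / 0.81)²
n = 2 · (4.501)²
n ≈ 40.52
Round up to the next whole number: n = 41 per group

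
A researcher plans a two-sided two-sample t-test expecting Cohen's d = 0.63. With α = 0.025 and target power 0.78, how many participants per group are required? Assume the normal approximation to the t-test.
n = 46 per group

Sample size formula (two-sample t-test, normal approximation):
n = 2 · ((z_{α/2} + z_β) / d)²

z_{α/2} = 2.241 (for α = 0.025, two-sided)
z_β = 0.772 (for power = 0.78)
d = 0.63

n = 2 · ((2.241 + 0.772) / 0.63)²
n = 2 · (4.783)²
n ≈ 45.75
Round up to the next whole number: n = 46 per group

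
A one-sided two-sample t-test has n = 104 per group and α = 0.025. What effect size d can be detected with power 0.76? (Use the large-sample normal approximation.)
d ≈ 0.37

Minimum detectable effect (two-sample t-test, normal approximation):
d = (z_α + z_β) / √(n/2)
d = (1.960 + 0.706) / √(104/2)
d = 2.666 / 7.211
d ≈ 0.37

By Cohen's convention (0.2 small / 0.5 medium / 0.8 large): small effect.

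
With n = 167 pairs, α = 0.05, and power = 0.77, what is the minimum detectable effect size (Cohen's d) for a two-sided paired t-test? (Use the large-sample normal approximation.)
d ≈ 0.21

Minimum detectable effect (paired t-test, normal approximation):
d = (z_{α/2} + z_β) / √n
d = (1.960 + 0.739) / √167
d = 2.699 / 12.923
d ≈ 0.21

By Cohen's convention (0.2 small / 0.5 medium / 0.8 large): small effect.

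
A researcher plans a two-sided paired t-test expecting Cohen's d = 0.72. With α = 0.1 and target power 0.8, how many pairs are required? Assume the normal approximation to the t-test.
n = 12 pairs

Sample size formula (paired t-test, normal approximation):
n = ((z_{α/2} + z_β) / d)²

z_{α/2} = 1.645 (for α = 0.1, two-sided)
z_β = 0.842 (for power = 0.8)
d = 0.72

n = ((1.645 + 0.842) / 0.72)²
n = (3.454)²
n ≈ 11.93
Round up to the next whole number: n = 12 pairs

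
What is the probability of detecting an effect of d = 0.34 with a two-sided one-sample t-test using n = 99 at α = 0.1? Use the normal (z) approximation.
Power ≈ 0.96

Power calculation (one-sample t-test, normal approximation):
z_β = d · √n - z_{α/2}
z_β = 0.34 · √99 - 1.645
z_β = 0.34 · 9.950 - 1.645
z_β = 1.738

Power = Φ(z_β) = Φ(1.738) ≈ 0.959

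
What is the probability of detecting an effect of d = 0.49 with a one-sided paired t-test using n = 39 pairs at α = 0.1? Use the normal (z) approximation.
Power ≈ 0.96

Power calculation (paired t-test, normal approximation):
z_β = d · √n - z_α
z_β = 0.49 · √39 - 1.282
z_β = 0.49 · 6.245 - 1.282
z_β = 1.778

Power = Φ(z_β) = Φ(1.778) ≈ 0.962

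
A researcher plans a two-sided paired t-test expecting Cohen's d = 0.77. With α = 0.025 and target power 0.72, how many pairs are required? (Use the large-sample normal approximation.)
n = 14 pairs

Sample size formula (paired t-test, normal approximation):
n = ((z_{α/2} + z_β) / d)²

z_{α/2} = 2.241 (for α = 0.025, two-sided)
z_β = 0.583 (for power = 0.72)
d = 0.77

n = ((2.241 + 0.583) / 0.77)²
n = (3.668)²
n ≈ 13.45
Round up to the next whole number: n = 14 pairs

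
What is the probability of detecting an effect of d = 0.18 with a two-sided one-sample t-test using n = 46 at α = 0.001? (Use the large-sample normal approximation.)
Power ≈ 0.02

Power calculation (one-sample t-test, normal approximation):
z_β = d · √n - z_{α/2}
z_β = 0.18 · √46 - 3.291
z_β = 0.18 · 6.782 - 3.291
z_β = -2.070

Power = Φ(z_β) = Φ(-2.070) ≈ 0.019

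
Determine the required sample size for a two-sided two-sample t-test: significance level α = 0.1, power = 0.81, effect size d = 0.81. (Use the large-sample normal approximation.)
n = 20 per group

Sample size formula (two-sample t-test, normal approximation):
n = 2 · ((z_{α/2} + z_β) / d)²

z_{α/2} = 1.645 (for α = 0.1, two-sided)
z_β = 0.878 (for power = 0.81)
d = 0.81

n = 2 · ((1.645 + 0.878) / 0.81)²
n = 2 · (3.115)²
n ≈ 19.41
Round up to the next whole number: n = 20 per group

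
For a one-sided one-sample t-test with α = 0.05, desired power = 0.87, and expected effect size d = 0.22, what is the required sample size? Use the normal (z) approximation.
n = 159

Sample size formula (one-sample t-test, normal approximation):
n = ((z_α + z_β) / d)²

z_α = 1.645 (for α = 0.05, one-sided)
z_β = 1.126 (for power = 0.87)
d = 0.22

n = ((1.645 + 1.126) / 0.22)²
n = (12.595)²
n ≈ 158.63
Round up to the next whole number: n = 159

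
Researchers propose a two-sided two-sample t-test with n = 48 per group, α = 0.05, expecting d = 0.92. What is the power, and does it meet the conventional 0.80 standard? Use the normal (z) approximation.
Power ≈ 0.99; the study is adequately powered (power ≥ 0.80)

Power calculation (two-sample t-test, normal approximation):
z_β = d · √(n/2) - z_{α/2}
z_β = 0.92 · √(48/2) - 1.960
z_β = 0.92 · 4.899 - 1.960
z_β = 2.547

Power = Φ(z_β) = Φ(2.547) ≈ 0.995

Effect size d = 0.92 is large by Cohen's convention (0.2/0.5/0.8).

Threshold: power ≥ 0.80 is conventionally adequate.
Power ≈ 0.99 → the study is adequately powered (power ≥ 0.80).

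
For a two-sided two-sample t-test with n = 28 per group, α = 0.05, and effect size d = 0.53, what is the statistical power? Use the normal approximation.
Power ≈ 0.51

Power calculation (two-sample t-test, normal approximation):
z_β = d · √(n/2) - z_{α/2}
z_β = 0.53 · √(28/2) - 1.960
z_β = 0.53 · 3.742 - 1.960
z_β = 0.023

Power = Φ(z_β) = Φ(0.023) ≈ 0.509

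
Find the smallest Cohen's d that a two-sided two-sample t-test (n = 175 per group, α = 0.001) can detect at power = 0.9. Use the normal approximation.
d ≈ 0.49

Minimum detectable effect (two-sample t-test, normal approximation):
d = (z_{α/2} + z_β) / √(n/2)
d = (3.291 + 1.282) / √(175/2)
d = 4.572 / 9.354
d ≈ 0.49

By Cohen's convention (0.2 small / 0.5 medium / 0.8 large): small effect.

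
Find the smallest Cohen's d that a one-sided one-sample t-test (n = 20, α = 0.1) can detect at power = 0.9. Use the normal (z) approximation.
d ≈ 0.57

Minimum detectable effect (one-sample t-test, normal approximation):
d = (z_α + z_β) / √n
d = (1.282 + 1.282) / √20
d = 2.563 / 4.472
d ≈ 0.57

By Cohen's convention (0.2 small / 0.5 medium / 0.8 large): medium effect.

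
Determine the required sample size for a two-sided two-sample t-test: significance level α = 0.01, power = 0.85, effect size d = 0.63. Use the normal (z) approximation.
n = 66 per group

Sample size formula (two-sample t-test, normal approximation):
n = 2 · ((z_{α/2} + z_β) / d)²

z_{α/2} = 2.576 (for α = 0.01, two-sided)
z_β = 1.036 (for power = 0.85)
d = 0.63

n = 2 · ((2.576 + 1.036) / 0.63)²
n = 2 · (5.733)²
n ≈ 65.73
Round up to the next whole number: n = 66 per group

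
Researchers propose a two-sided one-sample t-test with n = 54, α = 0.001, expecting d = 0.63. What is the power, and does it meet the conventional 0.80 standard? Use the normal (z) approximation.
Power ≈ 0.91; the study is adequately powered (power ≥ 0.80)

Power calculation (one-sample t-test, normal approximation):
z_β = d · √n - z_{α/2}
z_β = 0.63 · √54 - 3.291
z_β = 0.63 · 7.348 - 3.291
z_β = 1.339

Power = Φ(z_β) = Φ(1.339) ≈ 0.910

Effect size d = 0.63 is medium by Cohen's convention (0.2/0.5/0.8).

Threshold: power ≥ 0.80 is conventionally adequate.
Power ≈ 0.91 → the study is adequately powered (power ≥ 0.80).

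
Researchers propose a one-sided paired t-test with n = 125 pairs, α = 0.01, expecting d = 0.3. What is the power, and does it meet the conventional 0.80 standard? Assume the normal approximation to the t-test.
Power ≈ 0.85; the study is adequately powered (power ≥ 0.80)

Power calculation (paired t-test, normal approximation):
z_β = d · √n - z_α
z_β = 0.3 · √125 - 2.326
z_β = 0.3 · 11.180 - 2.326
z_β = 1.028

Power = Φ(z_β) = Φ(1.028) ≈ 0.848

Effect size d = 0.3 is small by Cohen's convention (0.2/0.5/0.8).

Threshold: power ≥ 0.80 is conventionally adequate.
Power ≈ 0.85 → the study is adequately powered (power ≥ 0.80).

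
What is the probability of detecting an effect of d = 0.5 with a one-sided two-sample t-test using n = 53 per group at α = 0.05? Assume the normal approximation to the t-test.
Power ≈ 0.82

Power calculation (two-sample t-test, normal approximation):
z_β = d · √(n/2) - z_α
z_β = 0.5 · √(53/2) - 1.645
z_β = 0.5 · 5.148 - 1.645
z_β = 0.929

Power = Φ(z_β) = Φ(0.929) ≈ 0.824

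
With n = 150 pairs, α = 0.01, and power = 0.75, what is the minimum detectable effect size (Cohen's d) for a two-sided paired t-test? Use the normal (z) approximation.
d ≈ 0.27

Minimum detectable effect (paired t-test, normal approximation):
d = (z_{α/2} + z_β) / √n
d = (2.576 + 0.674) / √150
d = 3.250 / 12.247
d ≈ 0.27

By Cohen's convention (0.2 small / 0.5 medium / 0.8 large): small effect.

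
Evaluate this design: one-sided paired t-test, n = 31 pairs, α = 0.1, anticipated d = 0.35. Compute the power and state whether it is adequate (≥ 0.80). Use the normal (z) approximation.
Power ≈ 0.75; the study is underpowered (power < 0.80)

Power calculation (paired t-test, normal approximation):
z_β = d · √n - z_α
z_β = 0.35 · √31 - 1.282
z_β = 0.35 · 5.568 - 1.282
z_β = 0.667

Power = Φ(z_β) = Φ(0.667) ≈ 0.748

Effect size d = 0.35 is small by Cohen's convention (0.2/0.5/0.8).

Threshold: power ≥ 0.80 is conventionally adequate.
Power ≈ 0.75 → the study is underpowered (power < 0.80).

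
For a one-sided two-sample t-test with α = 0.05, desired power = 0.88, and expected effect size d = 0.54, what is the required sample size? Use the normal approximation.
n = 55 per group

Sample size formula (two-sample t-test, normal approximation):
n = 2 · ((z_α + z_β) / d)²

z_α = 1.645 (for α = 0.05, one-sided)
z_β = 1.175 (for power = 0.88)
d = 0.54

n = 2 · ((1.645 + 1.175) / 0.54)²
n = 2 · (5.222)²
n ≈ 54.54
Round up to the next whole number: n = 55 per group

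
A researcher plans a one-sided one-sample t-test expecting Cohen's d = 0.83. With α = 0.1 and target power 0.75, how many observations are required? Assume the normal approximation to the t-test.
n = 6

Sample size formula (one-sample t-test, normal approximation):
n = ((z_α + z_β) / d)²

z_α = 1.282 (for α = 0.1, one-sided)
z_β = 0.674 (for power = 0.75)
d = 0.83

n = ((1.282 + 0.674) / 0.83)²
n = (2.357)²
n ≈ 5.56
Round up to the next whole number: n = 6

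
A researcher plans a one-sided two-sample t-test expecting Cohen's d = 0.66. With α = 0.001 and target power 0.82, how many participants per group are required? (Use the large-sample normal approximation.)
n = 74 per group

Sample size formula (two-sample t-test, normal approximation):
n = 2 · ((z_α + z_β) / d)²

z_α = 3.090 (for α = 0.001, one-sided)
z_β = 0.915 (for power = 0.82)
d = 0.66

n = 2 · ((3.090 + 0.915) / 0.66)²
n = 2 · (6.068)²
n ≈ 73.64
Round up to the next whole number: n = 74 per group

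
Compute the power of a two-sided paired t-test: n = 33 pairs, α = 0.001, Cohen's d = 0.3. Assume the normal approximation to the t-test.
Power ≈ 0.06

Power calculation (paired t-test, normal approximation):
z_β = d · √n - z_{α/2}
z_β = 0.3 · √33 - 3.291
z_β = 0.3 · 5.745 - 3.291
z_β = -1.567

Power = Φ(z_β) = Φ(-1.567) ≈ 0.059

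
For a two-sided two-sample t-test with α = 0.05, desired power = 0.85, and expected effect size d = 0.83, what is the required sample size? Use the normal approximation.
n = 27 per group

Sample size formula (two-sample t-test, normal approximation):
n = 2 · ((z_{α/2} + z_β) / d)²

z_{α/2} = 1.960 (for α = 0.05, two-sided)
z_β = 1.036 (for power = 0.85)
d = 0.83

n = 2 · ((1.960 + 1.036) / 0.83)²
n = 2 · (3.610)²
n ≈ 26.06
Round up to the next whole number: n = 27 per group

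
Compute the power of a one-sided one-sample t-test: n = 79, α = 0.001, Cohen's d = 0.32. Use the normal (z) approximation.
Power ≈ 0.40

Power calculation (one-sample t-test, normal approximation):
z_β = d · √n - z_α
z_β = 0.32 · √79 - 3.090
z_β = 0.32 · 8.888 - 3.090
z_β = -0.246

Power = Φ(z_β) = Φ(-0.246) ≈ 0.403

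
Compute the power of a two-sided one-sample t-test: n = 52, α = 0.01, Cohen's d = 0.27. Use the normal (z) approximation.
Power ≈ 0.26

Power calculation (one-sample t-test, normal approximation):
z_β = d · √n - z_{α/2}
z_β = 0.27 · √52 - 2.576
z_β = 0.27 · 7.211 - 2.576
z_β = -0.629

Power = Φ(z_β) = Φ(-0.629) ≈ 0.265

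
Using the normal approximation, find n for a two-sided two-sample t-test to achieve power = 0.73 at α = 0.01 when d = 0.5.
n = 82 per group

Sample size formula (two-sample t-test, normal approximation):
n = 2 · ((z_{α/2} + z_β) / d)²

z_{α/2} = 2.576 (for α = 0.01, two-sided)
z_β = 0.613 (for power = 0.73)
d = 0.5

n = 2 · ((2.576 + 0.613) / 0.5)²
n = 2 · (6.378)²
n ≈ 81.36
Round up to the next whole number: n = 82 per group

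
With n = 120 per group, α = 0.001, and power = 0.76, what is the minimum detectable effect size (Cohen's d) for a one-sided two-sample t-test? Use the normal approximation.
d ≈ 0.49

Minimum detectable effect (two-sample t-test, normal approximation):
d = (z_α + z_β) / √(n/2)
d = (3.090 + 0.706) / √(120/2)
d = 3.797 / 7.746
d ≈ 0.49

By Cohen's convention (0.2 small / 0.5 medium / 0.8 large): small effect.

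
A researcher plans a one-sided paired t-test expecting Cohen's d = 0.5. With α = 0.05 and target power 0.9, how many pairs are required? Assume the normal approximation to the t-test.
n = 35 pairs

Sample size formula (paired t-test, normal approximation):
n = ((z_α + z_β) / d)²

z_α = 1.645 (for α = 0.05, one-sided)
z_β = 1.282 (for power = 0.9)
d = 0.5

n = ((1.645 + 1.282) / 0.5)²
n = (5.854)²
n ≈ 34.27
Round up to the next whole number: n = 35 pairs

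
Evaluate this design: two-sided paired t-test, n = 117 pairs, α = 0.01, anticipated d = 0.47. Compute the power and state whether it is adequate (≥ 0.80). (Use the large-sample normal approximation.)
Power ≈ 0.99; the study is adequately powered (power ≥ 0.80)

Power calculation (paired t-test, normal approximation):
z_β = d · √n - z_{α/2}
z_β = 0.47 · √117 - 2.576
z_β = 0.47 · 10.817 - 2.576
z_β = 2.508

Power = Φ(z_β) = Φ(2.508) ≈ 0.994

Effect size d = 0.47 is small by Cohen's convention (0.2/0.5/0.8).

Threshold: power ≥ 0.80 is conventionally adequate.
Power ≈ 0.99 → the study is adequately powered (power ≥ 0.80).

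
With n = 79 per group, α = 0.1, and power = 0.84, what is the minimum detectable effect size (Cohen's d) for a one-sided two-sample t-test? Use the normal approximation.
d ≈ 0.36

Minimum detectable effect (two-sample t-test, normal approximation):
d = (z_α + z_β) / √(n/2)
d = (1.282 + 0.994) / √(79/2)
d = 2.276 / 6.285
d ≈ 0.36

By Cohen's convention (0.2 small / 0.5 medium / 0.8 large): small effect.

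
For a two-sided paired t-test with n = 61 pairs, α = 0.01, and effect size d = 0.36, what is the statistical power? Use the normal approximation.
Power ≈ 0.59

Power calculation (paired t-test, normal approximation):
z_β = d · √n - z_{α/2}
z_β = 0.36 · √61 - 2.576
z_β = 0.36 · 7.810 - 2.576
z_β = 0.236

Power = Φ(z_β) = Φ(0.236) ≈ 0.593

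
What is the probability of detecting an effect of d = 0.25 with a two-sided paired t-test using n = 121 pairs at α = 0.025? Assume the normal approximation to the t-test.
Power ≈ 0.69

Power calculation (paired t-test, normal approximation):
z_β = d · √n - z_{α/2}
z_β = 0.25 · √121 - 2.241
z_β = 0.25 · 11.000 - 2.241
z_β = 0.509

Power = Φ(z_β) = Φ(0.509) ≈ 0.694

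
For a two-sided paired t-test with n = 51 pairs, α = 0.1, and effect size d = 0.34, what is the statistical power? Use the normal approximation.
Power ≈ 0.78

Power calculation (paired t-test, normal approximation):
z_β = d · √n - z_{α/2}
z_β = 0.34 · √51 - 1.645
z_β = 0.34 · 7.141 - 1.645
z_β = 0.783

Power = Φ(z_β) = Φ(0.783) ≈ 0.783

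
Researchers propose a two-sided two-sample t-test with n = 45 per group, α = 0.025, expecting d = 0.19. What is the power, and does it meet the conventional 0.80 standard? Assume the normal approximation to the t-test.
Power ≈ 0.09; the study is underpowered (power < 0.80)

Power calculation (two-sample t-test, normal approximation):
z_β = d · √(n/2) - z_{α/2}
z_β = 0.19 · √(45/2) - 2.241
z_β = 0.19 · 4.743 - 2.241
z_β = -1.340

Power = Φ(z_β) = Φ(-1.340) ≈ 0.090

Effect size d = 0.19 is very small by Cohen's convention (0.2/0.5/0.8).

Threshold: power ≥ 0.80 is conventionally adequate.
Power ≈ 0.09 → the study is underpowered (power < 0.80).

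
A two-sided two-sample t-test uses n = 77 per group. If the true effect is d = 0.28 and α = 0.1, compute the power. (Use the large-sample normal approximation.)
Power ≈ 0.54

Power calculation (two-sample t-test, normal approximation):
z_β = d · √(n/2) - z_{α/2}
z_β = 0.28 · √(77/2) - 1.645
z_β = 0.28 · 6.205 - 1.645
z_β = 0.093

Power = Φ(z_β) = Φ(0.093) ≈ 0.537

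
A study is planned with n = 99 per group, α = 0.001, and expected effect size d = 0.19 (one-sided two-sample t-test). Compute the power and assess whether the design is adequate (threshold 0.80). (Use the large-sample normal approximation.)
Power ≈ 0.04; the study is underpowered (power < 0.80)

Power calculation (two-sample t-test, normal approximation):
z_β = d · √(n/2) - z_α
z_β = 0.19 · √(99/2) - 3.090
z_β = 0.19 · 7.036 - 3.090
z_β = -1.753

Power = Φ(z_β) = Φ(-1.753) ≈ 0.040

Effect size d = 0.19 is very small by Cohen's convention (0.2/0.5/0.8).

Threshold: power ≥ 0.80 is conventionally adequate.
Power ≈ 0.04 → the study is underpowered (power < 0.80).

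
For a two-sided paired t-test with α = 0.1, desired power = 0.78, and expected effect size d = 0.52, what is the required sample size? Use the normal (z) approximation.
n = 22 pairs

Sample size formula (paired t-test, normal approximation):
n = ((z_{α/2} + z_β) / d)²

z_{α/2} = 1.645 (for α = 0.1, two-sided)
z_β = 0.772 (for power = 0.78)
d = 0.52

n = ((1.645 + 0.772) / 0.52)²
n = (4.648)²
n ≈ 21.60
Round up to the next whole number: n = 22 pairs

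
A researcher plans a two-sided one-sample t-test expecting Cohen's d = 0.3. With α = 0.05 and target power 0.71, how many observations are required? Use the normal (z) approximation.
n = 71

Sample size formula (one-sample t-test, normal approximation):
n = ((z_{α/2} + z_β) / d)²

z_{α/2} = 1.960 (for α = 0.05, two-sided)
z_β = 0.553 (for power = 0.71)
d = 0.3

n = ((1.960 + 0.553) / 0.3)²
n = (8.377)²
n ≈ 70.17
Round up to the next whole number: n = 71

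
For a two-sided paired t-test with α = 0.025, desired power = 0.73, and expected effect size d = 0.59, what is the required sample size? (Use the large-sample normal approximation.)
n = 24 pairs

Sample size formula (paired t-test, normal approximation):
n = ((z_{α/2} + z_β) / d)²

z_{α/2} = 2.241 (for α = 0.025, two-sided)
z_β = 0.613 (for power = 0.73)
d = 0.59

n = ((2.241 + 0.613) / 0.59)²
n = (4.837)²
n ≈ 23.40
Round up to the next whole number: n = 24 pairs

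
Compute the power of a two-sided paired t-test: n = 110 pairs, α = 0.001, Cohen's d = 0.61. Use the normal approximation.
Power ≈ 1.00

Power calculation (paired t-test, normal approximation):
z_β = d · √n - z_{α/2}
z_β = 0.61 · √110 - 3.291
z_β = 0.61 · 10.488 - 3.291
z_β = 3.107

Power = Φ(z_β) = Φ(3.107) ≈ 0.999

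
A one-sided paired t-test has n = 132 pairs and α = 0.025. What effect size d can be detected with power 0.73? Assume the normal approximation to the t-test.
d ≈ 0.22

Minimum detectable effect (paired t-test, normal approximation):
d = (z_α + z_β) / √n
d = (1.960 + 0.613) / √132
d = 2.573 / 11.489
d ≈ 0.22

By Cohen's convention (0.2 small / 0.5 medium / 0.8 large): small effect.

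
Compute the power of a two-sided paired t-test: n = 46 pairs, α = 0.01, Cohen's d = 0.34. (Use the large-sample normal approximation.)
Power ≈ 0.39

Power calculation (paired t-test, normal approximation):
z_β = d · √n - z_{α/2}
z_β = 0.34 · √46 - 2.576
z_β = 0.34 · 6.782 - 2.576
z_β = -0.270

Power = Φ(z_β) = Φ(-0.270) ≈ 0.394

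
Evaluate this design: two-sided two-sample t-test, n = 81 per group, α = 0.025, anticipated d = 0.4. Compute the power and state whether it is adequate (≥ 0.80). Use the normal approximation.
Power ≈ 0.62; the study is underpowered (power < 0.80)

Power calculation (two-sample t-test, normal approximation):
z_β = d · √(n/2) - z_{α/2}
z_β = 0.4 · √(81/2) - 2.241
z_β = 0.4 · 6.364 - 2.241
z_β = 0.304

Power = Φ(z_β) = Φ(0.304) ≈ 0.620

Effect size d = 0.4 is small by Cohen's convention (0.2/0.5/0.8).

Threshold: power ≥ 0.80 is conventionally adequate.
Power ≈ 0.62 → the study is underpowered (power < 0.80).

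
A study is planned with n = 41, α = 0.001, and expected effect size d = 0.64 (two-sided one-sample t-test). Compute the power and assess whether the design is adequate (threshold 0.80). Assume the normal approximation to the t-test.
Power ≈ 0.79; the study is underpowered (power < 0.80)

Power calculation (one-sample t-test, normal approximation):
z_β = d · √n - z_{α/2}
z_β = 0.64 · √41 - 3.291
z_β = 0.64 · 6.403 - 3.291
z_β = 0.807

Power = Φ(z_β) = Φ(0.807) ≈ 0.790

Effect size d = 0.64 is medium by Cohen's convention (0.2/0.5/0.8).

Threshold: power ≥ 0.80 is conventionally adequate.
Power ≈ 0.79 → the study is underpowered (power < 0.80).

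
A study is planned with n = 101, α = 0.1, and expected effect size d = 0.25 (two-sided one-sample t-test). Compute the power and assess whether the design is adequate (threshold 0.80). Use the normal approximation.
Power ≈ 0.81; the study is adequately powered (power ≥ 0.80)

Power calculation (one-sample t-test, normal approximation):
z_β = d · √n - z_{α/2}
z_β = 0.25 · √101 - 1.645
z_β = 0.25 · 10.050 - 1.645
z_β = 0.868

Power = Φ(z_β) = Φ(0.868) ≈ 0.807

Effect size d = 0.25 is small by Cohen's convention (0.2/0.5/0.8).

Threshold: power ≥ 0.80 is conventionally adequate.
Power ≈ 0.81 → the study is adequately powered (power ≥ 0.80).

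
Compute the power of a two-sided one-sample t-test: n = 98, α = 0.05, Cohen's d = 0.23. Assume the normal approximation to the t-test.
Power ≈ 0.62

Power calculation (one-sample t-test, normal approximation):
z_β = d · √n - z_{α/2}
z_β = 0.23 · √98 - 1.960
z_β = 0.23 · 9.899 - 1.960
z_β = 0.317

Power = Φ(z_β) = Φ(0.317) ≈ 0.624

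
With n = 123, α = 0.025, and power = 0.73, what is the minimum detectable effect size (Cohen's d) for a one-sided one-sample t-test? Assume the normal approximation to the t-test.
d ≈ 0.23

Minimum detectable effect (one-sample t-test, normal approximation):
d = (z_α + z_β) / √n
d = (1.960 + 0.613) / √123
d = 2.573 / 11.091
d ≈ 0.23

By Cohen's convention (0.2 small / 0.5 medium / 0.8 large): small effect.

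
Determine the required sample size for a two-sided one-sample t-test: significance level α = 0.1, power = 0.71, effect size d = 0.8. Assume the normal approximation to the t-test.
n = 8

Sample size formula (one-sample t-test, normal approximation):
n = ((z_{α/2} + z_β) / d)²

z_{α/2} = 1.645 (for α = 0.1, two-sided)
z_β = 0.553 (for power = 0.71)
d = 0.8

n = ((1.645 + 0.553) / 0.8)²
n = (2.748)²
n ≈ 7.55
Round up to the next whole number: n = 8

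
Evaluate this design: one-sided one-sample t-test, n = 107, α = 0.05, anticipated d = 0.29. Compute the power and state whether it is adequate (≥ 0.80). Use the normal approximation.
Power ≈ 0.91; the study is adequately powered (power ≥ 0.80)

Power calculation (one-sample t-test, normal approximation):
z_β = d · √n - z_α
z_β = 0.29 · √107 - 1.645
z_β = 0.29 · 10.344 - 1.645
z_β = 1.355

Power = Φ(z_β) = Φ(1.355) ≈ 0.912

Effect size d = 0.29 is small by Cohen's convention (0.2/0.5/0.8).

Threshold: power ≥ 0.80 is conventionally adequate.
Power ≈ 0.91 → the study is adequately powered (power ≥ 0.80).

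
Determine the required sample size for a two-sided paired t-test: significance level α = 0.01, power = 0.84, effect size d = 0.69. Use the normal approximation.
n = 27 pairs

Sample size formula (paired t-test, normal approximation):
n = ((z_{α/2} + z_β) / d)²

z_{α/2} = 2.576 (for α = 0.01, two-sided)
z_β = 0.994 (for power = 0.84)
d = 0.69

n = ((2.576 + 0.994) / 0.69)²
n = (5.174)²
n ≈ 26.77
Round up to the next whole number: n = 27 pairs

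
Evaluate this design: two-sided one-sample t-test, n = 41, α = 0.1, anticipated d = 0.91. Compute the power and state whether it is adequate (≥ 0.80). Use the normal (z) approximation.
Power ≈ 1.00; the study is adequately powered (power ≥ 0.80)

Power calculation (one-sample t-test, normal approximation):
z_β = d · √n - z_{α/2}
z_β = 0.91 · √41 - 1.645
z_β = 0.91 · 6.403 - 1.645
z_β = 4.182

Power = Φ(z_β) = Φ(4.182) ≈ 1.000

Effect size d = 0.91 is large by Cohen's convention (0.2/0.5/0.8).

Threshold: power ≥ 0.80 is conventionally adequate.
Power ≈ 1.00 → the study is adequately powered (power ≥ 0.80).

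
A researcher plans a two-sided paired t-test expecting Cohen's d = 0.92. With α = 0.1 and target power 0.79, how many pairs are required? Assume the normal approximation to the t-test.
n = 8 pairs

Sample size formula (paired t-test, normal approximation):
n = ((z_{α/2} + z_β) / d)²

z_{α/2} = 1.645 (for α = 0.1, two-sided)
z_β = 0.806 (for power = 0.79)
d = 0.92

n = ((1.645 + 0.806) / 0.92)²
n = (2.664)²
n ≈ 7.10
Round up to the next whole number: n = 8 pairs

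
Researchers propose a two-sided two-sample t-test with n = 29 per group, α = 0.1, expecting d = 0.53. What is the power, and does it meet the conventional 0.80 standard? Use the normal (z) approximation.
Power ≈ 0.65; the study is underpowered (power < 0.80)

Power calculation (two-sample t-test, normal approximation):
z_β = d · √(n/2) - z_{α/2}
z_β = 0.53 · √(29/2) - 1.645
z_β = 0.53 · 3.808 - 1.645
z_β = 0.373

Power = Φ(z_β) = Φ(0.373) ≈ 0.646

Effect size d = 0.53 is medium by Cohen's convention (0.2/0.5/0.8).

Threshold: power ≥ 0.80 is conventionally adequate.
Power ≈ 0.65 → the study is underpowered (power < 0.80).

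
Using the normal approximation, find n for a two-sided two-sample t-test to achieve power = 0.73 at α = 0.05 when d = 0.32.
n = 130 per group

Sample size formula (two-sample t-test, normal approximation):
n = 2 · ((z_{α/2} + z_β) / d)²

z_{α/2} = 1.960 (for α = 0.05, two-sided)
z_β = 0.613 (for power = 0.73)
d = 0.32

n = 2 · ((1.960 + 0.613) / 0.32)²
n = 2 · (8.041)²
n ≈ 129.32
Round up to the next whole number: n = 130 per group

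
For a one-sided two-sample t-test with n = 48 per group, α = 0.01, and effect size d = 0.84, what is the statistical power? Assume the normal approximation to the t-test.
Power ≈ 0.96

Power calculation (two-sample t-test, normal approximation):
z_β = d · √(n/2) - z_α
z_β = 0.84 · √(48/2) - 2.326
z_β = 0.84 · 4.899 - 2.326
z_β = 1.789

Power = Φ(z_β) = Φ(1.789) ≈ 0.963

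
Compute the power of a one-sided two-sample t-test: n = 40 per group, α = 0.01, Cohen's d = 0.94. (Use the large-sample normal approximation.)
Power ≈ 0.97

Power calculation (two-sample t-test, normal approximation):
z_β = d · √(n/2) - z_α
z_β = 0.94 · √(40/2) - 2.326
z_β = 0.94 · 4.472 - 2.326
z_β = 1.877

Power = Φ(z_β) = Φ(1.877) ≈ 0.970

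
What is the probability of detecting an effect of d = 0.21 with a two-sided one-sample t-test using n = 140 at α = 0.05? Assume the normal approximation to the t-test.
Power ≈ 0.70

Power calculation (one-sample t-test, normal approximation):
z_β = d · √n - z_{α/2}
z_β = 0.21 · √140 - 1.960
z_β = 0.21 · 11.832 - 1.960
z_β = 0.525

Power = Φ(z_β) = Φ(0.525) ≈ 0.700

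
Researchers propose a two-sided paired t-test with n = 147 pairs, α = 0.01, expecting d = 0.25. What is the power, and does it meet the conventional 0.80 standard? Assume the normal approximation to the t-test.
Power ≈ 0.68; the study is underpowered (power < 0.80)

Power calculation (paired t-test, normal approximation):
z_β = d · √n - z_{α/2}
z_β = 0.25 · √147 - 2.576
z_β = 0.25 · 12.124 - 2.576
z_β = 0.455

Power = Φ(z_β) = Φ(0.455) ≈ 0.676

Effect size d = 0.25 is small by Cohen's convention (0.2/0.5/0.8).

Threshold: power ≥ 0.80 is conventionally adequate.
Power ≈ 0.68 → the study is underpowered (power < 0.80).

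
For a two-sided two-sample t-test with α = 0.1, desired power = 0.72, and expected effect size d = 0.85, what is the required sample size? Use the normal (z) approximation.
n = 14 per group

Sample size formula (two-sample t-test, normal approximation):
n = 2 · ((z_{α/2} + z_β) / d)²

z_{α/2} = 1.645 (for α = 0.1, two-sided)
z_β = 0.583 (for power = 0.72)
d = 0.85

n = 2 · ((1.645 + 0.583) / 0.85)²
n = 2 · (2.621)²
n ≈ 13.74
Round up to the next whole number: n = 14 per group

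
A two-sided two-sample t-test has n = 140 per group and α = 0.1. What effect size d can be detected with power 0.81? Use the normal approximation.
d ≈ 0.30

Minimum detectable effect (two-sample t-test, normal approximation):
d = (z_{α/2} + z_β) / √(n/2)
d = (1.645 + 0.878) / √(140/2)
d = 2.523 / 8.367
d ≈ 0.30

By Cohen's convention (0.2 small / 0.5 medium / 0.8 large): small effect.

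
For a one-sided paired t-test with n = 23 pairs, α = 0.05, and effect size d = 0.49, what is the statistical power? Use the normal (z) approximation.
Power ≈ 0.76

Power calculation (paired t-test, normal approximation):
z_β = d · √n - z_α
z_β = 0.49 · √23 - 1.645
z_β = 0.49 · 4.796 - 1.645
z_β = 0.705

Power = Φ(z_β) = Φ(0.705) ≈ 0.760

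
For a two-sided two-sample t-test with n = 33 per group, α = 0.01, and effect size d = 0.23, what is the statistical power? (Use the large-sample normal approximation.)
Power ≈ 0.05

Power calculation (two-sample t-test, normal approximation):
z_β = d · √(n/2) - z_{α/2}
z_β = 0.23 · √(33/2) - 2.576
z_β = 0.23 · 4.062 - 2.576
z_β = -1.642

Power = Φ(z_β) = Φ(-1.642) ≈ 0.050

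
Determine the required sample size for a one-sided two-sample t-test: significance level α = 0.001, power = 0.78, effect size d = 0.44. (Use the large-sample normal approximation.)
n = 155 per group

Sample size formula (two-sample t-test, normal approximation):
n = 2 · ((z_α + z_β) / d)²

z_α = 3.090 (for α = 0.001, one-sided)
z_β = 0.772 (for power = 0.78)
d = 0.44

n = 2 · ((3.090 + 0.772) / 0.44)²
n = 2 · (8.777)²
n ≈ 154.07
Round up to the next whole number: n = 155 per group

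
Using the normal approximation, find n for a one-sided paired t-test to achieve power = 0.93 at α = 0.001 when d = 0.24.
n = 362 pairs

Sample size formula (paired t-test, normal approximation):
n = ((z_α + z_β) / d)²

z_α = 3.090 (for α = 0.001, one-sided)
z_β = 1.476 (for power = 0.93)
d = 0.24

n = ((3.090 + 1.476) / 0.24)²
n = (19.025)²
n ≈ 361.95
Round up to the next whole number: n = 362 pairs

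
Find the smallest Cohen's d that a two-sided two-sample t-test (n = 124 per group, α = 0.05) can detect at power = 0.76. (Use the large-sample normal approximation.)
d ≈ 0.34

Minimum detectable effect (two-sample t-test, normal approximation):
d = (z_{α/2} + z_β) / √(n/2)
d = (1.960 + 0.706) / √(124/2)
d = 2.666 / 7.874
d ≈ 0.34

By Cohen's convention (0.2 small / 0.5 medium / 0.8 large): small effect.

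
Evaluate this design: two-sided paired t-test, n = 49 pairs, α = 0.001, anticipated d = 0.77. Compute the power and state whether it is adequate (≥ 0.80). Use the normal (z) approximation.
Power ≈ 0.98; the study is adequately powered (power ≥ 0.80)

Power calculation (paired t-test, normal approximation):
z_β = d · √n - z_{α/2}
z_β = 0.77 · √49 - 3.291
z_β = 0.77 · 7.000 - 3.291
z_β = 2.099

Power = Φ(z_β) = Φ(2.099) ≈ 0.982

Effect size d = 0.77 is medium by Cohen's convention (0.2/0.5/0.8).

Threshold: power ≥ 0.80 is conventionally adequate.
Power ≈ 0.98 → the study is adequately powered (power ≥ 0.80).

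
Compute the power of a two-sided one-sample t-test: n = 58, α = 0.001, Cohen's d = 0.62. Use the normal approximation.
Power ≈ 0.92

Power calculation (one-sample t-test, normal approximation):
z_β = d · √n - z_{α/2}
z_β = 0.62 · √58 - 3.291
z_β = 0.62 · 7.616 - 3.291
z_β = 1.431

Power = Φ(z_β) = Φ(1.431) ≈ 0.924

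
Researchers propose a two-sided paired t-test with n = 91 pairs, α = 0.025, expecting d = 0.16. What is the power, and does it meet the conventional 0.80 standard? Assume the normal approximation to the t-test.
Power ≈ 0.24; the study is underpowered (power < 0.80)

Power calculation (paired t-test, normal approximation):
z_β = d · √n - z_{α/2}
z_β = 0.16 · √91 - 2.241
z_β = 0.16 · 9.539 - 2.241
z_β = -0.715

Power = Φ(z_β) = Φ(-0.715) ≈ 0.237

Effect size d = 0.16 is very small by Cohen's convention (0.2/0.5/0.8).

Threshold: power ≥ 0.80 is conventionally adequate.
Power ≈ 0.24 → the study is underpowered (power < 0.80).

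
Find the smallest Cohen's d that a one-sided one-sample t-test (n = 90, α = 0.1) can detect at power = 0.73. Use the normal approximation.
d ≈ 0.20

Minimum detectable effect (one-sample t-test, normal approximation):
d = (z_α + z_β) / √n
d = (1.282 + 0.613) / √90
d = 1.894 / 9.487
d ≈ 0.20

By Cohen's convention (0.2 small / 0.5 medium / 0.8 large): small effect.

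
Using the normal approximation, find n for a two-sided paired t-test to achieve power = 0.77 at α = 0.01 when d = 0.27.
n = 151 pairs

Sample size formula (paired t-test, normal approximation):
n = ((z_{α/2} + z_β) / d)²

z_{α/2} = 2.576 (for α = 0.01, two-sided)
z_β = 0.739 (for power = 0.77)
d = 0.27

n = ((2.576 + 0.739) / 0.27)²
n = (12.278)²
n ≈ 150.75
Round up to the next whole number: n = 151 pairs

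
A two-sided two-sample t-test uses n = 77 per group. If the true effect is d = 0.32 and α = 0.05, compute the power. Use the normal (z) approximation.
Power ≈ 0.51

Power calculation (two-sample t-test, normal approximation):
z_β = d · √(n/2) - z_{α/2}
z_β = 0.32 · √(77/2) - 1.960
z_β = 0.32 · 6.205 - 1.960
z_β = 0.026

Power = Φ(z_β) = Φ(0.026) ≈ 0.510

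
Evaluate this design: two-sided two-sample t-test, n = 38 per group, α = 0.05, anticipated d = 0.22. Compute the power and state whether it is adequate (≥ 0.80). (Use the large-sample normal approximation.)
Power ≈ 0.16; the study is underpowered (power < 0.80)

Power calculation (two-sample t-test, normal approximation):
z_β = d · √(n/2) - z_{α/2}
z_β = 0.22 · √(38/2) - 1.960
z_β = 0.22 · 4.359 - 1.960
z_β = -1.001

Power = Φ(z_β) = Φ(-1.001) ≈ 0.158

Effect size d = 0.22 is small by Cohen's convention (0.2/0.5/0.8).

Threshold: power ≥ 0.80 is conventionally adequate.
Power ≈ 0.16 → the study is underpowered (power < 0.80).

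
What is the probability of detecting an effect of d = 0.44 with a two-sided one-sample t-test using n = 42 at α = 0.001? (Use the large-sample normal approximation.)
Power ≈ 0.33

Power calculation (one-sample t-test, normal approximation):
z_β = d · √n - z_{α/2}
z_β = 0.44 · √42 - 3.291
z_β = 0.44 · 6.481 - 3.291
z_β = -0.439

Power = Φ(z_β) = Φ(-0.439) ≈ 0.330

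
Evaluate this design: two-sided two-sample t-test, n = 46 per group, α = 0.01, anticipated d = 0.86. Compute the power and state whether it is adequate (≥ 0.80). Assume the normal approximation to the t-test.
Power ≈ 0.94; the study is adequately powered (power ≥ 0.80)

Power calculation (two-sample t-test, normal approximation):
z_β = d · √(n/2) - z_{α/2}
z_β = 0.86 · √(46/2) - 2.576
z_β = 0.86 · 4.796 - 2.576
z_β = 1.549

Power = Φ(z_β) = Φ(1.549) ≈ 0.939

Effect size d = 0.86 is large by Cohen's convention (0.2/0.5/0.8).

Threshold: power ≥ 0.80 is conventionally adequate.
Power ≈ 0.94 → the study is adequately powered (power ≥ 0.80).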